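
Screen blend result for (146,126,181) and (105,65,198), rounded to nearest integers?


Screen: C = 255 - (255-A)×(255-B)/255, rounded to nearest integer
R: 255 - (255-146)×(255-105)/255 = 255 - 16350/255 ≈ 255 - 64.118 = 190.882 → 191
G: 255 - (255-126)×(255-65)/255 = 255 - 24510/255 ≈ 255 - 96.118 = 158.882 → 159
B: 255 - (255-181)×(255-198)/255 = 255 - 4218/255 ≈ 255 - 16.541 = 238.459 → 238
= RGB(191, 159, 238)


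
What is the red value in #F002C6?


Color: #F002C6
R = F0 = 240
G = 02 = 2
B = C6 = 198
Red = 240


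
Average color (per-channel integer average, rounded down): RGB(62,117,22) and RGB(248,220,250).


Midpoint: each channel = ⌊(C₁+C₂)/2⌋
R: ⌊(62+248)/2⌋ = 155
G: ⌊(117+220)/2⌋ = 168
B: ⌊(22+250)/2⌋ = 136
= RGB(155, 168, 136)


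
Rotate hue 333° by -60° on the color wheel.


New hue = (H + rotation) mod 360
New hue = (333 -60) mod 360
= 273 mod 360
= 273°


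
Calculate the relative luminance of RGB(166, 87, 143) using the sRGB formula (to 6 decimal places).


Linearize each channel (sRGB transfer function): c = v/255; c_lin = c/12.92 if c ≤ 0.04045, else ((c+0.055)/1.055)^2.4
  R: 166/255 ≈ 0.650980 > 0.04045 → ((0.650980+0.055)/1.055)^2.4 ≈ 0.381326
  G: 87/255 ≈ 0.341176 > 0.04045 → ((0.341176+0.055)/1.055)^2.4 ≈ 0.095307
  B: 143/255 ≈ 0.560784 > 0.04045 → ((0.560784+0.055)/1.055)^2.4 ≈ 0.274677
R_lin = 0.381326, G_lin = 0.095307, B_lin = 0.274677
L = 0.2126×R + 0.7152×G + 0.0722×B
L = 0.2126×0.381326 + 0.7152×0.095307 + 0.0722×0.274677
L ≈ 0.169066


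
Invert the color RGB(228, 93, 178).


Invert: (255-R, 255-G, 255-B)
R: 255-228 = 27
G: 255-93 = 162
B: 255-178 = 77
= RGB(27, 162, 77)


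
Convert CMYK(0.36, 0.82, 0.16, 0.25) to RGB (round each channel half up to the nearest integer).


R = 255 × (1-C) × (1-K) = 255 × 0.64 × 0.75 = 122.4 → 122
G = 255 × (1-M) × (1-K) = 255 × 0.18 × 0.75 = 34.425 → 34
B = 255 × (1-Y) × (1-K) = 255 × 0.84 × 0.75 = 160.65 → 161
= RGB(122, 34, 161)


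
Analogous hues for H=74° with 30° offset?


Base hue: 74°
Left analog: (74 - 30) mod 360 = 44°
Right analog: (74 + 30) mod 360 = 104°
Analogous hues = 44° and 104°


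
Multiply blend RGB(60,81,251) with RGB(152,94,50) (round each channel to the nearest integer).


Multiply: C = A×B/255, rounded to nearest integer
R: 60×152/255 = 9120/255 ≈ 35.765 → 36
G: 81×94/255 = 7614/255 ≈ 29.859 → 30
B: 251×50/255 = 12550/255 ≈ 49.216 → 49
= RGB(36, 30, 49)


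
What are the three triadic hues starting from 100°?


Triadic: equally spaced at 120° intervals
H1 = 100°
H2 = (100 + 120) mod 360 = 220°
H3 = (100 + 240) mod 360 = 340°
Triadic = 100°, 220°, 340°


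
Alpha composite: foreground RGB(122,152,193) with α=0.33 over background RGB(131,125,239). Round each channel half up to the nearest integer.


C = α×F + (1-α)×B, with 1-α = 0.67
R: 0.33×122 + 0.67×131 = 40.26 + 87.77 = 128.03 → 128
G: 0.33×152 + 0.67×125 = 50.16 + 83.75 = 133.91 → 134
B: 0.33×193 + 0.67×239 = 63.69 + 160.13 = 223.82 → 224
= RGB(128, 134, 224)


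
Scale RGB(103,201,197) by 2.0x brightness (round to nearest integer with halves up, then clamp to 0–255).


Multiply each channel by 2.0, round half up, clamp to [0, 255]
R: 103×2.0 = 206
G: 201×2.0 = 402 → clamp → 255
B: 197×2.0 = 394 → clamp → 255
= RGB(206, 255, 255)


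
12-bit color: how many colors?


Colors = 2^bits = 2^12
= 4,096 colors


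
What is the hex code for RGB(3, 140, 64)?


R = 3 → 03 (hex)
G = 140 → 8C (hex)
B = 64 → 40 (hex)
Hex = #038C40


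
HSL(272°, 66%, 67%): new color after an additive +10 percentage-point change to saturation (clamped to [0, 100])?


Original S = 66%
Adjustment = +10 percentage points
New S = 66 + (10) = 76
Clamp to [0, 100] → 76
= HSL(272°, 76%, 67%)


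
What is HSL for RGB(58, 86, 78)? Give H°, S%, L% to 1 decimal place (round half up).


Normalize: R'=58/255≈0.2275, G'=86/255≈0.3373, B'=78/255≈0.3059
Max=86/255, Min=58/255, Δ=Max-Min=28/255
L = (Max+Min)/2 = (86+58)/510 = 144/510 = 0.28235… → L = 28.2%
L ≤ 0.5 → S = Δ/(Max+Min) = 28/(86+58) = 28/144 = 0.19444… → S = 19.4%
(the 1/255 factors cancel in S and H, so raw channel differences can be used)
Max is G' → H = 60 × ((B-R)/Δ + 2) = 60 × ((78-58)/28 + 2)
  20/28 + 2 = 0.7142… + 2 = 2.7142…
  H = 60 × 2.7142… = 162.857…° → H = 162.9°
= HSL(162.9°, 19.4%, 28.2%)


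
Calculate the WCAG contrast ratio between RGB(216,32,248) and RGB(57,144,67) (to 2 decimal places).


Linearize each sRGB channel c=v/255: c/12.92 if c ≤ 0.04045 else ((c+0.055)/1.055)^2.4
L = 0.2126×R_lin + 0.7152×G_lin + 0.0722×B_lin
Color 1 (216,32,248):
  R=216: 216/255≈0.8471 > 0.04045 → ((0.8471+0.055)/1.055)^2.4 ≈ 0.68669
  G=32: 32/255≈0.1255 > 0.04045 → ((0.1255+0.055)/1.055)^2.4 ≈ 0.01444
  B=248: 248/255≈0.9725 > 0.04045 → ((0.9725+0.055)/1.055)^2.4 ≈ 0.93869
  L1 = 0.2126×0.68669 + 0.7152×0.01444 + 0.0722×0.93869 ≈ 0.22409
Color 2 (57,144,67):
  R=57: 57/255≈0.2235 > 0.04045 → ((0.2235+0.055)/1.055)^2.4 ≈ 0.04092
  G=144: 144/255≈0.5647 > 0.04045 → ((0.5647+0.055)/1.055)^2.4 ≈ 0.27889
  B=67: 67/255≈0.2627 > 0.04045 → ((0.2627+0.055)/1.055)^2.4 ≈ 0.05613
  L2 = 0.2126×0.04092 + 0.7152×0.27889 + 0.0722×0.05613 ≈ 0.21222
Lighter = 0.22409, Darker = 0.21222
Ratio = (L_lighter + 0.05) / (L_darker + 0.05)
Ratio = (0.22409 + 0.05) / (0.21222 + 0.05) = 0.27409 / 0.26222 ≈ 1.0453
Ratio ≈ 1.05:1


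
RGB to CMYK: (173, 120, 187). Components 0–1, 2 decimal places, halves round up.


R'=173/255≈0.6784, G'=120/255≈0.4706, B'=187/255≈0.7333
K = 1 - max(R',G',B') = 1 - 187/255 = 68/255 = 0.26666… → 0.27
(1-R'-K)/(1-K) simplifies to (max-R)/max with max = 187:
C = (187-173)/187 = 14/187 = 0.07486… → 0.07
M = (187-120)/187 = 67/187 = 0.35828… → 0.36
Y = (187-187)/187 = 0/187 = 0 → 0.00
= CMYK(0.07, 0.36, 0.00, 0.27)


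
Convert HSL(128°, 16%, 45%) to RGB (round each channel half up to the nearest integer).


H=128°, S=0.16, L=0.45
C = (1-|2L-1|)×S = (1-|-0.10|)×0.16 = 0.144
H' = H/60 = 128/60 ≈ 2.1333; X = C×(1-|H' mod 2 - 1|) = 0.0192
m = L - C/2 = 0.45 - 0.072 = 0.378
Sector ⌊H'⌋ = 2 → (R',G',B') = (0.0, 0.144, 0.0192)
RGB = ((R'+m)×255, (G'+m)×255, (B'+m)×255) = (96.39, 133.11, 101.286)
Round half up → RGB(96, 133, 101)


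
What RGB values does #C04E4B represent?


C0 → 192 (R)
4E → 78 (G)
4B → 75 (B)
= RGB(192, 78, 75)


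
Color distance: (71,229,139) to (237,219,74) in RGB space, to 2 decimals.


d = √[(R₁-R₂)² + (G₁-G₂)² + (B₁-B₂)²]
d = √[(71-237)² + (229-219)² + (139-74)²]
d = √[27556 + 100 + 4225]
d = √31881
d ≈ 178.55


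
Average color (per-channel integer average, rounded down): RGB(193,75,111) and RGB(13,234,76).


Midpoint: each channel = ⌊(C₁+C₂)/2⌋
R: ⌊(193+13)/2⌋ = 103
G: ⌊(75+234)/2⌋ = 154
B: ⌊(111+76)/2⌋ = 93
= RGB(103, 154, 93)


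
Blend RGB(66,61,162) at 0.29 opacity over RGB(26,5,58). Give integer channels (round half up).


C = α×F + (1-α)×B, with 1-α = 0.71
R: 0.29×66 + 0.71×26 = 19.14 + 18.46 = 37.60 → 38
G: 0.29×61 + 0.71×5 = 17.69 + 3.55 = 21.24 → 21
B: 0.29×162 + 0.71×58 = 46.98 + 41.18 = 88.16 → 88
= RGB(38, 21, 88)


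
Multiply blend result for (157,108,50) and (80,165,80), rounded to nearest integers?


Multiply: C = A×B/255, rounded to nearest integer
R: 157×80/255 = 12560/255 ≈ 49.255 → 49
G: 108×165/255 = 17820/255 ≈ 69.882 → 70
B: 50×80/255 = 4000/255 ≈ 15.686 → 16
= RGB(49, 70, 16)


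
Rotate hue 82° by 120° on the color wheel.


New hue = (H + rotation) mod 360
New hue = (82 + 120) mod 360
= 202 mod 360
= 202°


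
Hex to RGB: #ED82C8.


ED → 237 (R)
82 → 130 (G)
C8 → 200 (B)
= RGB(237, 130, 200)


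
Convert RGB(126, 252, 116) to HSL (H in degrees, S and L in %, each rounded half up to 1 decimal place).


Normalize: R'=126/255≈0.4941, G'=252/255≈0.9882, B'=116/255≈0.4549
Max=252/255, Min=116/255, Δ=Max-Min=136/255
L = (Max+Min)/2 = (252+116)/510 = 368/510 = 0.72156… → L = 72.2%
L > 0.5 → S = Δ/(2-Max-Min) = 136/(510-252-116) = 136/142 = 0.95774… → S = 95.8%
(the 1/255 factors cancel in S and H, so raw channel differences can be used)
Max is G' → H = 60 × ((B-R)/Δ + 2) = 60 × ((116-126)/136 + 2)
  -10/136 + 2 = -0.0735… + 2 = 1.9264…
  H = 60 × 1.9264… = 115.588…° → H = 115.6°
= HSL(115.6°, 95.8%, 72.2%)


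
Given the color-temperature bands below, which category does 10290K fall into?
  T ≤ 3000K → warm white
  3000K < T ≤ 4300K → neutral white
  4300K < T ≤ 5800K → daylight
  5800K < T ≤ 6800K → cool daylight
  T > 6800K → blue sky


Temperature: 10290K
10290K > 6800K → blue sky
Classification: blue sky


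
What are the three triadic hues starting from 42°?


Triadic: equally spaced at 120° intervals
H1 = 42°
H2 = (42 + 120) mod 360 = 162°
H3 = (42 + 240) mod 360 = 282°
Triadic = 42°, 162°, 282°


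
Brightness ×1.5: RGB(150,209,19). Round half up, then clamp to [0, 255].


Multiply each channel by 1.5, round half up, clamp to [0, 255]
R: 150×1.5 = 225
G: 209×1.5 = 313.5 → round → 314 → clamp → 255
B: 19×1.5 = 28.5 → round → 29
= RGB(225, 255, 29)


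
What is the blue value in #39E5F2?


Color: #39E5F2
R = 39 = 57
G = E5 = 229
B = F2 = 242
Blue = 242


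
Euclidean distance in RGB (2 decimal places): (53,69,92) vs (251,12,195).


d = √[(R₁-R₂)² + (G₁-G₂)² + (B₁-B₂)²]
d = √[(53-251)² + (69-12)² + (92-195)²]
d = √[39204 + 3249 + 10609]
d = √53062
d ≈ 230.35


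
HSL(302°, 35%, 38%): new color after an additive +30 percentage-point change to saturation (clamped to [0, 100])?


Original S = 35%
Adjustment = +30 percentage points
New S = 35 + (30) = 65
Clamp to [0, 100] → 65
= HSL(302°, 65%, 38%)


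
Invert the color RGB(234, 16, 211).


Invert: (255-R, 255-G, 255-B)
R: 255-234 = 21
G: 255-16 = 239
B: 255-211 = 44
= RGB(21, 239, 44)


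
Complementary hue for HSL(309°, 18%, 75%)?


Complement = opposite side of color wheel = hue + 180°
H' = (309 + 180) mod 360 = 129°
S and L unchanged.
= HSL(129°, 18%, 75%)


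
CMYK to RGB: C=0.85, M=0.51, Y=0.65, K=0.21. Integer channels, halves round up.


R = 255 × (1-C) × (1-K) = 255 × 0.15 × 0.79 = 30.2175 → 30
G = 255 × (1-M) × (1-K) = 255 × 0.49 × 0.79 = 98.7105 → 99
B = 255 × (1-Y) × (1-K) = 255 × 0.35 × 0.79 = 70.5075 → 71
= RGB(30, 99, 71)


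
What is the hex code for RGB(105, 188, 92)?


R = 105 → 69 (hex)
G = 188 → BC (hex)
B = 92 → 5C (hex)
Hex = #69BC5C


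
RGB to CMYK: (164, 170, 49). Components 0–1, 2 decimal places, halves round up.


R'=164/255≈0.6431, G'=170/255≈0.6667, B'=49/255≈0.1922
K = 1 - max(R',G',B') = 1 - 170/255 = 85/255 = 0.33333… → 0.33
(1-R'-K)/(1-K) simplifies to (max-R)/max with max = 170:
C = (170-164)/170 = 6/170 = 0.03529… → 0.04
M = (170-170)/170 = 0/170 = 0 → 0.00
Y = (170-49)/170 = 121/170 = 0.71176… → 0.71
= CMYK(0.04, 0.00, 0.71, 0.33)


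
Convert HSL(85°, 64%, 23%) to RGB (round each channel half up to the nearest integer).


H=85°, S=0.64, L=0.23
C = (1-|2L-1|)×S = (1-|-0.54|)×0.64 = 0.2944
H' = H/60 = 85/60 ≈ 1.4167; X = C×(1-|H' mod 2 - 1|) ≈ 0.1717
m = L - C/2 = 0.23 - 0.1472 = 0.0828
Sector ⌊H'⌋ = 1 → (R',G',B') = (≈0.1717, 0.2944, 0.0)
RGB = ((R'+m)×255, (G'+m)×255, (B'+m)×255) = (64.906, 96.186, 21.114)
Round half up → RGB(65, 96, 21)


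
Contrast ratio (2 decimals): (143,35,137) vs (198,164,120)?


Linearize each sRGB channel c=v/255: c/12.92 if c ≤ 0.04045 else ((c+0.055)/1.055)^2.4
L = 0.2126×R_lin + 0.7152×G_lin + 0.0722×B_lin
Color 1 (143,35,137):
  R=143: 143/255≈0.5608 > 0.04045 → ((0.5608+0.055)/1.055)^2.4 ≈ 0.27468
  G=35: 35/255≈0.1373 > 0.04045 → ((0.1373+0.055)/1.055)^2.4 ≈ 0.01681
  B=137: 137/255≈0.5373 > 0.04045 → ((0.5373+0.055)/1.055)^2.4 ≈ 0.25016
  L1 = 0.2126×0.27468 + 0.7152×0.01681 + 0.0722×0.25016 ≈ 0.08848
Color 2 (198,164,120):
  R=198: 198/255≈0.7765 > 0.04045 → ((0.7765+0.055)/1.055)^2.4 ≈ 0.56471
  G=164: 164/255≈0.6431 > 0.04045 → ((0.6431+0.055)/1.055)^2.4 ≈ 0.37124
  B=120: 120/255≈0.4706 > 0.04045 → ((0.4706+0.055)/1.055)^2.4 ≈ 0.18782
  L2 = 0.2126×0.56471 + 0.7152×0.37124 + 0.0722×0.18782 ≈ 0.39913
Lighter = 0.39913, Darker = 0.08848
Ratio = (L_lighter + 0.05) / (L_darker + 0.05)
Ratio = (0.39913 + 0.05) / (0.08848 + 0.05) = 0.44913 / 0.13848 ≈ 3.2433
Ratio ≈ 3.24:1


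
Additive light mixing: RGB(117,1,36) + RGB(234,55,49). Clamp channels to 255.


Additive: each channel = min(255, C₁+C₂)
R: 117+234 = 351 → 255
G: 1+55 = 56 → 56
B: 36+49 = 85 → 85
= RGB(255, 56, 85)


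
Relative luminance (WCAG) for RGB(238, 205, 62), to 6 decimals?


Linearize each channel (sRGB transfer function): c = v/255; c_lin = c/12.92 if c ≤ 0.04045, else ((c+0.055)/1.055)^2.4
  R: 238/255 ≈ 0.933333 > 0.04045 → ((0.933333+0.055)/1.055)^2.4 ≈ 0.854993
  G: 205/255 ≈ 0.803922 > 0.04045 → ((0.803922+0.055)/1.055)^2.4 ≈ 0.610496
  B: 62/255 ≈ 0.243137 > 0.04045 → ((0.243137+0.055)/1.055)^2.4 ≈ 0.048172
R_lin = 0.854993, G_lin = 0.610496, B_lin = 0.048172
L = 0.2126×R + 0.7152×G + 0.0722×B
L = 0.2126×0.854993 + 0.7152×0.610496 + 0.0722×0.048172
L ≈ 0.621876


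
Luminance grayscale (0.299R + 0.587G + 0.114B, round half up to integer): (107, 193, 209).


Gray = 0.299×R + 0.587×G + 0.114×B
Gray = 0.299×107 + 0.587×193 + 0.114×209
Gray = 31.993 + 113.291 + 23.826
Gray = 169.110 → round half up → 169
Gray = 169


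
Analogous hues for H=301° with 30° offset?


Base hue: 301°
Left analog: (301 - 30) mod 360 = 271°
Right analog: (301 + 30) mod 360 = 331°
Analogous hues = 271° and 331°


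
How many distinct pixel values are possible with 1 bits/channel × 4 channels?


Total bits = 1 bits/channel × 4 channels = 4 bits
Distinct pixel values = 2^4
= 16 pixel values


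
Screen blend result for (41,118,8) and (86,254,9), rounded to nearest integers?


Screen: C = 255 - (255-A)×(255-B)/255, rounded to nearest integer
R: 255 - (255-41)×(255-86)/255 = 255 - 36166/255 ≈ 255 - 141.827 = 113.173 → 113
G: 255 - (255-118)×(255-254)/255 = 255 - 137/255 ≈ 255 - 0.537 = 254.463 → 254
B: 255 - (255-8)×(255-9)/255 = 255 - 60762/255 ≈ 255 - 238.282 = 16.718 → 17
= RGB(113, 254, 17)


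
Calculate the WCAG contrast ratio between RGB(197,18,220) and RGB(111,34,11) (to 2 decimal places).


Linearize each sRGB channel c=v/255: c/12.92 if c ≤ 0.04045 else ((c+0.055)/1.055)^2.4
L = 0.2126×R_lin + 0.7152×G_lin + 0.0722×B_lin
Color 1 (197,18,220):
  R=197: 197/255≈0.7725 > 0.04045 → ((0.7725+0.055)/1.055)^2.4 ≈ 0.55834
  G=18: 18/255≈0.0706 > 0.04045 → ((0.0706+0.055)/1.055)^2.4 ≈ 0.00605
  B=220: 220/255≈0.8627 > 0.04045 → ((0.8627+0.055)/1.055)^2.4 ≈ 0.71569
  L1 = 0.2126×0.55834 + 0.7152×0.00605 + 0.0722×0.71569 ≈ 0.17470
Color 2 (111,34,11):
  R=111: 111/255≈0.4353 > 0.04045 → ((0.4353+0.055)/1.055)^2.4 ≈ 0.15896
  G=34: 34/255≈0.1333 > 0.04045 → ((0.1333+0.055)/1.055)^2.4 ≈ 0.01600
  B=11: 11/255≈0.0431 > 0.04045 → ((0.0431+0.055)/1.055)^2.4 ≈ 0.00335
  L2 = 0.2126×0.15896 + 0.7152×0.01600 + 0.0722×0.00335 ≈ 0.04548
Lighter = 0.17470, Darker = 0.04548
Ratio = (L_lighter + 0.05) / (L_darker + 0.05)
Ratio = (0.17470 + 0.05) / (0.04548 + 0.05) = 0.22470 / 0.09548 ≈ 2.3535
Ratio ≈ 2.35:1


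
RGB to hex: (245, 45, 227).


R = 245 → F5 (hex)
G = 45 → 2D (hex)
B = 227 → E3 (hex)
Hex = #F52DE3


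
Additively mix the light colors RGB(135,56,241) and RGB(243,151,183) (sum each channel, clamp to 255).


Additive: each channel = min(255, C₁+C₂)
R: 135+243 = 378 → 255
G: 56+151 = 207 → 207
B: 241+183 = 424 → 255
= RGB(255, 207, 255)


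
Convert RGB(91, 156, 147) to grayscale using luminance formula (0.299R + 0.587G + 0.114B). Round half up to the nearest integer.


Gray = 0.299×R + 0.587×G + 0.114×B
Gray = 0.299×91 + 0.587×156 + 0.114×147
Gray = 27.209 + 91.572 + 16.758
Gray = 135.539 → round half up → 136
Gray = 136


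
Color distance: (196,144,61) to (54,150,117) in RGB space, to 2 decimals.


d = √[(R₁-R₂)² + (G₁-G₂)² + (B₁-B₂)²]
d = √[(196-54)² + (144-150)² + (61-117)²]
d = √[20164 + 36 + 3136]
d = √23336
d ≈ 152.76


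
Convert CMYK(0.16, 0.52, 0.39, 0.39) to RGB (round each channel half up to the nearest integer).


R = 255 × (1-C) × (1-K) = 255 × 0.84 × 0.61 = 130.662 → 131
G = 255 × (1-M) × (1-K) = 255 × 0.48 × 0.61 = 74.664 → 75
B = 255 × (1-Y) × (1-K) = 255 × 0.61 × 0.61 = 94.8855 → 95
= RGB(131, 75, 95)


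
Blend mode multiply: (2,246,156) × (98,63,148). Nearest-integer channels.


Multiply: C = A×B/255, rounded to nearest integer
R: 2×98/255 = 196/255 ≈ 0.769 → 1
G: 246×63/255 = 15498/255 ≈ 60.776 → 61
B: 156×148/255 = 23088/255 ≈ 90.541 → 91
= RGB(1, 61, 91)


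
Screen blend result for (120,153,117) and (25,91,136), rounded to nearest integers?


Screen: C = 255 - (255-A)×(255-B)/255, rounded to nearest integer
R: 255 - (255-120)×(255-25)/255 = 255 - 31050/255 ≈ 255 - 121.765 = 133.235 → 133
G: 255 - (255-153)×(255-91)/255 = 255 - 16728/255 ≈ 255 - 65.600 = 189.400 → 189
B: 255 - (255-117)×(255-136)/255 = 255 - 16422/255 ≈ 255 - 64.400 = 190.600 → 191
= RGB(133, 189, 191)


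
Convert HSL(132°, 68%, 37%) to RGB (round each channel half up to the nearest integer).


H=132°, S=0.68, L=0.37
C = (1-|2L-1|)×S = (1-|-0.26|)×0.68 = 0.5032
H' = H/60 = 132/60 ≈ 2.2000; X = C×(1-|H' mod 2 - 1|) = 0.10064
m = L - C/2 = 0.37 - 0.2516 = 0.1184
Sector ⌊H'⌋ = 2 → (R',G',B') = (0.0, 0.5032, 0.10064)
RGB = ((R'+m)×255, (G'+m)×255, (B'+m)×255) = (30.192, 158.508, 55.8552)
Round half up → RGB(30, 159, 56)


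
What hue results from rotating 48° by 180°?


New hue = (H + rotation) mod 360
New hue = (48 + 180) mod 360
= 228 mod 360
= 228°


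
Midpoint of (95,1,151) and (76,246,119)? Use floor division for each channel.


Midpoint: each channel = ⌊(C₁+C₂)/2⌋
R: ⌊(95+76)/2⌋ = 85
G: ⌊(1+246)/2⌋ = 123
B: ⌊(151+119)/2⌋ = 135
= RGB(85, 123, 135)


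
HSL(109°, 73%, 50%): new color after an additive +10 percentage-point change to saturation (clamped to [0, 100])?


Original S = 73%
Adjustment = +10 percentage points
New S = 73 + (10) = 83
Clamp to [0, 100] → 83
= HSL(109°, 83%, 50%)


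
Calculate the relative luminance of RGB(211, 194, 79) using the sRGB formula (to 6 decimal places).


Linearize each channel (sRGB transfer function): c = v/255; c_lin = c/12.92 if c ≤ 0.04045, else ((c+0.055)/1.055)^2.4
  R: 211/255 ≈ 0.827451 > 0.04045 → ((0.827451+0.055)/1.055)^2.4 ≈ 0.651406
  G: 194/255 ≈ 0.760784 > 0.04045 → ((0.760784+0.055)/1.055)^2.4 ≈ 0.539479
  B: 79/255 ≈ 0.309804 > 0.04045 → ((0.309804+0.055)/1.055)^2.4 ≈ 0.078187
R_lin = 0.651406, G_lin = 0.539479, B_lin = 0.078187
L = 0.2126×R + 0.7152×G + 0.0722×B
L = 0.2126×0.651406 + 0.7152×0.539479 + 0.0722×0.078187
L ≈ 0.529970


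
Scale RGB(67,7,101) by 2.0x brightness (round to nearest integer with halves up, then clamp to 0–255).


Multiply each channel by 2.0, round half up, clamp to [0, 255]
R: 67×2.0 = 134
G: 7×2.0 = 14
B: 101×2.0 = 202
= RGB(134, 14, 202)


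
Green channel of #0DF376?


Color: #0DF376
R = 0D = 13
G = F3 = 243
B = 76 = 118
Green = 243


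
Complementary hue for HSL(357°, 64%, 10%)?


Complement = opposite side of color wheel = hue + 180°
H' = (357 + 180) mod 360 = 177°
S and L unchanged.
= HSL(177°, 64%, 10%)


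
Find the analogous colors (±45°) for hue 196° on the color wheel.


Base hue: 196°
Left analog: (196 - 45) mod 360 = 151°
Right analog: (196 + 45) mod 360 = 241°
Analogous hues = 151° and 241°


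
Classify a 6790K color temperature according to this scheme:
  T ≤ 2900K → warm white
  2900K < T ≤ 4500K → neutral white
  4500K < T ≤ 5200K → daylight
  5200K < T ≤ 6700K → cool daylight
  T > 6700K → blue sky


Temperature: 6790K
6790K > 6700K → blue sky
Classification: blue sky


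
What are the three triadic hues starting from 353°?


Triadic: equally spaced at 120° intervals
H1 = 353°
H2 = (353 + 120) mod 360 = 113°
H3 = (353 + 240) mod 360 = 233°
Triadic = 353°, 113°, 233°


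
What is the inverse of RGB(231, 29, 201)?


Invert: (255-R, 255-G, 255-B)
R: 255-231 = 24
G: 255-29 = 226
B: 255-201 = 54
= RGB(24, 226, 54)


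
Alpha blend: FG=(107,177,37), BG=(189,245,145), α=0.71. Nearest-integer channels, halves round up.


C = α×F + (1-α)×B, with 1-α = 0.29
R: 0.71×107 + 0.29×189 = 75.97 + 54.81 = 130.78 → 131
G: 0.71×177 + 0.29×245 = 125.67 + 71.05 = 196.72 → 197
B: 0.71×37 + 0.29×145 = 26.27 + 42.05 = 68.32 → 68
= RGB(131, 197, 68)


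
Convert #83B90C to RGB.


83 → 131 (R)
B9 → 185 (G)
0C → 12 (B)
= RGB(131, 185, 12)


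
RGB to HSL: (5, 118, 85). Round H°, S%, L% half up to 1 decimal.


Normalize: R'=5/255≈0.0196, G'=118/255≈0.4627, B'=85/255≈0.3333
Max=118/255, Min=5/255, Δ=Max-Min=113/255
L = (Max+Min)/2 = (118+5)/510 = 123/510 = 0.24117… → L = 24.1%
L ≤ 0.5 → S = Δ/(Max+Min) = 113/(118+5) = 113/123 = 0.91869… → S = 91.9%
(the 1/255 factors cancel in S and H, so raw channel differences can be used)
Max is G' → H = 60 × ((B-R)/Δ + 2) = 60 × ((85-5)/113 + 2)
  80/113 + 2 = 0.7079… + 2 = 2.7079…
  H = 60 × 2.7079… = 162.477…° → H = 162.5°
= HSL(162.5°, 91.9%, 24.1%)


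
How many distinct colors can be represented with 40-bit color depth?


Colors = 2^bits = 2^40
= 1,099,511,627,776 colors


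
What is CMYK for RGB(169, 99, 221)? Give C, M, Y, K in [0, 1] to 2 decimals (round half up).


R'=169/255≈0.6627, G'=99/255≈0.3882, B'=221/255≈0.8667
K = 1 - max(R',G',B') = 1 - 221/255 = 34/255 = 0.13333… → 0.13
(1-R'-K)/(1-K) simplifies to (max-R)/max with max = 221:
C = (221-169)/221 = 52/221 = 0.23529… → 0.24
M = (221-99)/221 = 122/221 = 0.55203… → 0.55
Y = (221-221)/221 = 0/221 = 0 → 0.00
= CMYK(0.24, 0.55, 0.00, 0.13)


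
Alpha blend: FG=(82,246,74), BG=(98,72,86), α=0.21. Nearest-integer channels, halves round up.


C = α×F + (1-α)×B, with 1-α = 0.79
R: 0.21×82 + 0.79×98 = 17.22 + 77.42 = 94.64 → 95
G: 0.21×246 + 0.79×72 = 51.66 + 56.88 = 108.54 → 109
B: 0.21×74 + 0.79×86 = 15.54 + 67.94 = 83.48 → 83
= RGB(95, 109, 83)


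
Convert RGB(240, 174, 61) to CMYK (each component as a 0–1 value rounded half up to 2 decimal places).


R'=240/255≈0.9412, G'=174/255≈0.6824, B'=61/255≈0.2392
K = 1 - max(R',G',B') = 1 - 240/255 = 15/255 = 0.05882… → 0.06
(1-R'-K)/(1-K) simplifies to (max-R)/max with max = 240:
C = (240-240)/240 = 0/240 = 0 → 0.00
M = (240-174)/240 = 66/240 = 0.275 → 0.28
Y = (240-61)/240 = 179/240 = 0.74583… → 0.75
= CMYK(0.00, 0.28, 0.75, 0.06)


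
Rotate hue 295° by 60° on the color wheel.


New hue = (H + rotation) mod 360
New hue = (295 + 60) mod 360
= 355 mod 360
= 355°


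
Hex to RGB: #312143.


31 → 49 (R)
21 → 33 (G)
43 → 67 (B)
= RGB(49, 33, 67)


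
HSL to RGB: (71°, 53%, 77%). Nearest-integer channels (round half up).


H=71°, S=0.53, L=0.77
C = (1-|2L-1|)×S = (1-|0.54|)×0.53 = 0.2438
H' = H/60 = 71/60 ≈ 1.1833; X = C×(1-|H' mod 2 - 1|) ≈ 0.1991
m = L - C/2 = 0.77 - 0.1219 = 0.6481
Sector ⌊H'⌋ = 1 → (R',G',B') = (≈0.1991, 0.2438, 0.0)
RGB = ((R'+m)×255, (G'+m)×255, (B'+m)×255) = (216.03685, 227.4345, 165.2655)
Round half up → RGB(216, 227, 165)


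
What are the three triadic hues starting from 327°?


Triadic: equally spaced at 120° intervals
H1 = 327°
H2 = (327 + 120) mod 360 = 87°
H3 = (327 + 240) mod 360 = 207°
Triadic = 327°, 87°, 207°


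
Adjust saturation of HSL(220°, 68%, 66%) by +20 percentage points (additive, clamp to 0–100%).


Original S = 68%
Adjustment = +20 percentage points
New S = 68 + (20) = 88
Clamp to [0, 100] → 88
= HSL(220°, 88%, 66%)


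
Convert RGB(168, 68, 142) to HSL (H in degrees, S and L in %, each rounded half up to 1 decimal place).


Normalize: R'=168/255≈0.6588, G'=68/255≈0.2667, B'=142/255≈0.5569
Max=168/255, Min=68/255, Δ=Max-Min=100/255
L = (Max+Min)/2 = (168+68)/510 = 236/510 = 0.46274… → L = 46.3%
L ≤ 0.5 → S = Δ/(Max+Min) = 100/(168+68) = 100/236 = 0.42372… → S = 42.4%
(the 1/255 factors cancel in S and H, so raw channel differences can be used)
Max is R' → H = 60 × (((G-B)/Δ) mod 6) = 60 × (((68-142)/100) mod 6)
  (-74)/100 = -0.74; negative, so add 6 → 5.26
  H = 60 × 5.26 = 315.6° → H = 315.6°
= HSL(315.6°, 42.4%, 46.3%)


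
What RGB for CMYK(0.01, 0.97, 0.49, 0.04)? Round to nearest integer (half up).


R = 255 × (1-C) × (1-K) = 255 × 0.99 × 0.96 = 242.352 → 242
G = 255 × (1-M) × (1-K) = 255 × 0.03 × 0.96 = 7.344 → 7
B = 255 × (1-Y) × (1-K) = 255 × 0.51 × 0.96 = 124.848 → 125
= RGB(242, 7, 125)


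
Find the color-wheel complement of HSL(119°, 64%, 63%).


Complement = opposite side of color wheel = hue + 180°
H' = (119 + 180) mod 360 = 299°
S and L unchanged.
= HSL(299°, 64%, 63%)


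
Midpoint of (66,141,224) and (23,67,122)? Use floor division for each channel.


Midpoint: each channel = ⌊(C₁+C₂)/2⌋
R: ⌊(66+23)/2⌋ = 44
G: ⌊(141+67)/2⌋ = 104
B: ⌊(224+122)/2⌋ = 173
= RGB(44, 104, 173)


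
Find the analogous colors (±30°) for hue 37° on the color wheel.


Base hue: 37°
Left analog: (37 - 30) mod 360 = 7°
Right analog: (37 + 30) mod 360 = 67°
Analogous hues = 7° and 67°


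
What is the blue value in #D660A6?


Color: #D660A6
R = D6 = 214
G = 60 = 96
B = A6 = 166
Blue = 166


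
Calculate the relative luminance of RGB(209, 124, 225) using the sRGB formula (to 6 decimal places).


Linearize each channel (sRGB transfer function): c = v/255; c_lin = c/12.92 if c ≤ 0.04045, else ((c+0.055)/1.055)^2.4
  R: 209/255 ≈ 0.819608 > 0.04045 → ((0.819608+0.055)/1.055)^2.4 ≈ 0.637597
  G: 124/255 ≈ 0.486275 > 0.04045 → ((0.486275+0.055)/1.055)^2.4 ≈ 0.201556
  B: 225/255 ≈ 0.882353 > 0.04045 → ((0.882353+0.055)/1.055)^2.4 ≈ 0.752942
R_lin = 0.637597, G_lin = 0.201556, B_lin = 0.752942
L = 0.2126×R + 0.7152×G + 0.0722×B
L = 0.2126×0.637597 + 0.7152×0.201556 + 0.0722×0.752942
L ≈ 0.334069


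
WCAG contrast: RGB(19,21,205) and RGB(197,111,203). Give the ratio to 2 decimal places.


Linearize each sRGB channel c=v/255: c/12.92 if c ≤ 0.04045 else ((c+0.055)/1.055)^2.4
L = 0.2126×R_lin + 0.7152×G_lin + 0.0722×B_lin
Color 1 (19,21,205):
  R=19: 19/255≈0.0745 > 0.04045 → ((0.0745+0.055)/1.055)^2.4 ≈ 0.00651
  G=21: 21/255≈0.0824 > 0.04045 → ((0.0824+0.055)/1.055)^2.4 ≈ 0.00750
  B=205: 205/255≈0.8039 > 0.04045 → ((0.8039+0.055)/1.055)^2.4 ≈ 0.61050
  L1 = 0.2126×0.00651 + 0.7152×0.00750 + 0.0722×0.61050 ≈ 0.05083
Color 2 (197,111,203):
  R=197: 197/255≈0.7725 > 0.04045 → ((0.7725+0.055)/1.055)^2.4 ≈ 0.55834
  G=111: 111/255≈0.4353 > 0.04045 → ((0.4353+0.055)/1.055)^2.4 ≈ 0.15896
  B=203: 203/255≈0.7961 > 0.04045 → ((0.7961+0.055)/1.055)^2.4 ≈ 0.59720
  L2 = 0.2126×0.55834 + 0.7152×0.15896 + 0.0722×0.59720 ≈ 0.27551
Lighter = 0.27551, Darker = 0.05083
Ratio = (L_lighter + 0.05) / (L_darker + 0.05)
Ratio = (0.27551 + 0.05) / (0.05083 + 0.05) = 0.32551 / 0.10083 ≈ 3.2284
Ratio ≈ 3.23:1


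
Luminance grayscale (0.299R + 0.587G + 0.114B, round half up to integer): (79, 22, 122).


Gray = 0.299×R + 0.587×G + 0.114×B
Gray = 0.299×79 + 0.587×22 + 0.114×122
Gray = 23.621 + 12.914 + 13.908
Gray = 50.443 → round half up → 50
Gray = 50


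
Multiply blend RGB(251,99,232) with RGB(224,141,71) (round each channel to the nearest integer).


Multiply: C = A×B/255, rounded to nearest integer
R: 251×224/255 = 56224/255 ≈ 220.486 → 220
G: 99×141/255 = 13959/255 ≈ 54.741 → 55
B: 232×71/255 = 16472/255 ≈ 64.596 → 65
= RGB(220, 55, 65)


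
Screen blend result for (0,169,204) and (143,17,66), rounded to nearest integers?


Screen: C = 255 - (255-A)×(255-B)/255, rounded to nearest integer
R: 255 - (255-0)×(255-143)/255 = 255 - 28560/255 ≈ 255 - 112.000 = 143.000 → 143
G: 255 - (255-169)×(255-17)/255 = 255 - 20468/255 ≈ 255 - 80.267 = 174.733 → 175
B: 255 - (255-204)×(255-66)/255 = 255 - 9639/255 ≈ 255 - 37.800 = 217.200 → 217
= RGB(143, 175, 217)


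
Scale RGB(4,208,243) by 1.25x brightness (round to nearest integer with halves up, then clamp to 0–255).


Multiply each channel by 1.25, round half up, clamp to [0, 255]
R: 4×1.25 = 5
G: 208×1.25 = 260 → clamp → 255
B: 243×1.25 = 303.75 → round → 304 → clamp → 255
= RGB(5, 255, 255)


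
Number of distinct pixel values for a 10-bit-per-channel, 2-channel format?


Total bits = 10 bits/channel × 2 channels = 20 bits
Distinct pixel values = 2^20
= 1,048,576 pixel values


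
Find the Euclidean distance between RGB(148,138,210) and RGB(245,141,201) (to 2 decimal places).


d = √[(R₁-R₂)² + (G₁-G₂)² + (B₁-B₂)²]
d = √[(148-245)² + (138-141)² + (210-201)²]
d = √[9409 + 9 + 81]
d = √9499
d ≈ 97.46


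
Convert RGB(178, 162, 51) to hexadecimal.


R = 178 → B2 (hex)
G = 162 → A2 (hex)
B = 51 → 33 (hex)
Hex = #B2A233


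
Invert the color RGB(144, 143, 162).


Invert: (255-R, 255-G, 255-B)
R: 255-144 = 111
G: 255-143 = 112
B: 255-162 = 93
= RGB(111, 112, 93)


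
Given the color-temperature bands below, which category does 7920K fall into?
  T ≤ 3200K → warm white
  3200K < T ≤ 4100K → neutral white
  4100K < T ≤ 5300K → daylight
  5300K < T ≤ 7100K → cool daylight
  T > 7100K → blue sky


Temperature: 7920K
7920K > 7100K → blue sky
Classification: blue sky


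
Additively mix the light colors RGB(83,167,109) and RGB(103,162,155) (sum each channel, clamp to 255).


Additive: each channel = min(255, C₁+C₂)
R: 83+103 = 186 → 186
G: 167+162 = 329 → 255
B: 109+155 = 264 → 255
= RGB(186, 255, 255)


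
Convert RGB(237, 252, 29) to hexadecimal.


R = 237 → ED (hex)
G = 252 → FC (hex)
B = 29 → 1D (hex)
Hex = #EDFC1D


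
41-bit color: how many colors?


Colors = 2^bits = 2^41
= 2,199,023,255,552 colors


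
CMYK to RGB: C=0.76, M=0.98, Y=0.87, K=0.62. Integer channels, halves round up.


R = 255 × (1-C) × (1-K) = 255 × 0.24 × 0.38 = 23.256 → 23
G = 255 × (1-M) × (1-K) = 255 × 0.02 × 0.38 = 1.938 → 2
B = 255 × (1-Y) × (1-K) = 255 × 0.13 × 0.38 = 12.597 → 13
= RGB(23, 2, 13)


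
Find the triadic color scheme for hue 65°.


Triadic: equally spaced at 120° intervals
H1 = 65°
H2 = (65 + 120) mod 360 = 185°
H3 = (65 + 240) mod 360 = 305°
Triadic = 65°, 185°, 305°


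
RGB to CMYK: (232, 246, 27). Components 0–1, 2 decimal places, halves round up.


R'=232/255≈0.9098, G'=246/255≈0.9647, B'=27/255≈0.1059
K = 1 - max(R',G',B') = 1 - 246/255 = 9/255 = 0.03529… → 0.04
(1-R'-K)/(1-K) simplifies to (max-R)/max with max = 246:
C = (246-232)/246 = 14/246 = 0.05691… → 0.06
M = (246-246)/246 = 0/246 = 0 → 0.00
Y = (246-27)/246 = 219/246 = 0.89024… → 0.89
= CMYK(0.06, 0.00, 0.89, 0.04)


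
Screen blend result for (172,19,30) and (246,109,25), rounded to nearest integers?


Screen: C = 255 - (255-A)×(255-B)/255, rounded to nearest integer
R: 255 - (255-172)×(255-246)/255 = 255 - 747/255 ≈ 255 - 2.929 = 252.071 → 252
G: 255 - (255-19)×(255-109)/255 = 255 - 34456/255 ≈ 255 - 135.122 = 119.878 → 120
B: 255 - (255-30)×(255-25)/255 = 255 - 51750/255 ≈ 255 - 202.941 = 52.059 → 52
= RGB(252, 120, 52)


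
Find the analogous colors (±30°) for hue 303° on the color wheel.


Base hue: 303°
Left analog: (303 - 30) mod 360 = 273°
Right analog: (303 + 30) mod 360 = 333°
Analogous hues = 273° and 333°


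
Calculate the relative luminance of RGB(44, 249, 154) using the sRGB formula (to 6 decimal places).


Linearize each channel (sRGB transfer function): c = v/255; c_lin = c/12.92 if c ≤ 0.04045, else ((c+0.055)/1.055)^2.4
  R: 44/255 ≈ 0.172549 > 0.04045 → ((0.172549+0.055)/1.055)^2.4 ≈ 0.025187
  G: 249/255 ≈ 0.976471 > 0.04045 → ((0.976471+0.055)/1.055)^2.4 ≈ 0.947307
  B: 154/255 ≈ 0.603922 > 0.04045 → ((0.603922+0.055)/1.055)^2.4 ≈ 0.323143
R_lin = 0.025187, G_lin = 0.947307, B_lin = 0.323143
L = 0.2126×R + 0.7152×G + 0.0722×B
L = 0.2126×0.025187 + 0.7152×0.947307 + 0.0722×0.323143
L ≈ 0.706199


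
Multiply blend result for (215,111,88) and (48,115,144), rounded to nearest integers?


Multiply: C = A×B/255, rounded to nearest integer
R: 215×48/255 = 10320/255 ≈ 40.471 → 40
G: 111×115/255 = 12765/255 ≈ 50.059 → 50
B: 88×144/255 = 12672/255 ≈ 49.694 → 50
= RGB(40, 50, 50)


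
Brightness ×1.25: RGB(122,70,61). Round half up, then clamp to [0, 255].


Multiply each channel by 1.25, round half up, clamp to [0, 255]
R: 122×1.25 = 152.5 → round → 153
G: 70×1.25 = 87.5 → round → 88
B: 61×1.25 = 76.25 → round → 76
= RGB(153, 88, 76)


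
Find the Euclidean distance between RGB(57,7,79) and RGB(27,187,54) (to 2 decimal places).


d = √[(R₁-R₂)² + (G₁-G₂)² + (B₁-B₂)²]
d = √[(57-27)² + (7-187)² + (79-54)²]
d = √[900 + 32400 + 625]
d = √33925
d ≈ 184.19


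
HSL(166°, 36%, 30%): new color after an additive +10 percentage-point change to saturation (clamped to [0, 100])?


Original S = 36%
Adjustment = +10 percentage points
New S = 36 + (10) = 46
Clamp to [0, 100] → 46
= HSL(166°, 46%, 30%)


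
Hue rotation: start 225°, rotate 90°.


New hue = (H + rotation) mod 360
New hue = (225 + 90) mod 360
= 315 mod 360
= 315°


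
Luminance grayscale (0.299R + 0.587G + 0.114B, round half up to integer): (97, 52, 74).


Gray = 0.299×R + 0.587×G + 0.114×B
Gray = 0.299×97 + 0.587×52 + 0.114×74
Gray = 29.003 + 30.524 + 8.436
Gray = 67.963 → round half up → 68
Gray = 68


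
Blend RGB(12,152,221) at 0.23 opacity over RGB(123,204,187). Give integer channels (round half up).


C = α×F + (1-α)×B, with 1-α = 0.77
R: 0.23×12 + 0.77×123 = 2.76 + 94.71 = 97.47 → 97
G: 0.23×152 + 0.77×204 = 34.96 + 157.08 = 192.04 → 192
B: 0.23×221 + 0.77×187 = 50.83 + 143.99 = 194.82 → 195
= RGB(97, 192, 195)


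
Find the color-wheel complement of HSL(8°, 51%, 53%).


Complement = opposite side of color wheel = hue + 180°
H' = (8 + 180) mod 360 = 188°
S and L unchanged.
= HSL(188°, 51%, 53%)


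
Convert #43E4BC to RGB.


43 → 67 (R)
E4 → 228 (G)
BC → 188 (B)
= RGB(67, 228, 188)


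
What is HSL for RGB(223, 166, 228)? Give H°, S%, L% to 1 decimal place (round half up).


Normalize: R'=223/255≈0.8745, G'=166/255≈0.6510, B'=228/255≈0.8941
Max=228/255, Min=166/255, Δ=Max-Min=62/255
L = (Max+Min)/2 = (228+166)/510 = 394/510 = 0.77254… → L = 77.3%
L > 0.5 → S = Δ/(2-Max-Min) = 62/(510-228-166) = 62/116 = 0.53448… → S = 53.4%
(the 1/255 factors cancel in S and H, so raw channel differences can be used)
Max is B' → H = 60 × ((R-G)/Δ + 4) = 60 × ((223-166)/62 + 4)
  57/62 + 4 = 0.9193… + 4 = 4.9193…
  H = 60 × 4.9193… = 295.161…° → H = 295.2°
= HSL(295.2°, 53.4%, 77.3%)


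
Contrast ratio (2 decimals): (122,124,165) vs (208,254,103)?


Linearize each sRGB channel c=v/255: c/12.92 if c ≤ 0.04045 else ((c+0.055)/1.055)^2.4
L = 0.2126×R_lin + 0.7152×G_lin + 0.0722×B_lin
Color 1 (122,124,165):
  R=122: 122/255≈0.4784 > 0.04045 → ((0.4784+0.055)/1.055)^2.4 ≈ 0.19462
  G=124: 124/255≈0.4863 > 0.04045 → ((0.4863+0.055)/1.055)^2.4 ≈ 0.20156
  B=165: 165/255≈0.6471 > 0.04045 → ((0.6471+0.055)/1.055)^2.4 ≈ 0.37626
  L1 = 0.2126×0.19462 + 0.7152×0.20156 + 0.0722×0.37626 ≈ 0.21269
Color 2 (208,254,103):
  R=208: 208/255≈0.8157 > 0.04045 → ((0.8157+0.055)/1.055)^2.4 ≈ 0.63076
  G=254: 254/255≈0.9961 > 0.04045 → ((0.9961+0.055)/1.055)^2.4 ≈ 0.99110
  B=103: 103/255≈0.4039 > 0.04045 → ((0.4039+0.055)/1.055)^2.4 ≈ 0.13563
  L2 = 0.2126×0.63076 + 0.7152×0.99110 + 0.0722×0.13563 ≈ 0.85273
Lighter = 0.85273, Darker = 0.21269
Ratio = (L_lighter + 0.05) / (L_darker + 0.05)
Ratio = (0.85273 + 0.05) / (0.21269 + 0.05) = 0.90273 / 0.26269 ≈ 3.4364
Ratio ≈ 3.44:1


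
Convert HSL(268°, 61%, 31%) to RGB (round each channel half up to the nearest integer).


H=268°, S=0.61, L=0.31
C = (1-|2L-1|)×S = (1-|-0.38|)×0.61 = 0.3782
H' = H/60 = 268/60 ≈ 4.4667; X = C×(1-|H' mod 2 - 1|) ≈ 0.1765
m = L - C/2 = 0.31 - 0.1891 = 0.1209
Sector ⌊H'⌋ = 4 → (R',G',B') = (≈0.1765, 0.0, 0.3782)
RGB = ((R'+m)×255, (G'+m)×255, (B'+m)×255) = (75.8353, 30.8295, 127.2705)
Round half up → RGB(76, 31, 127)


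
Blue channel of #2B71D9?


Color: #2B71D9
R = 2B = 43
G = 71 = 113
B = D9 = 217
Blue = 217


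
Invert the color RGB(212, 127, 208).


Invert: (255-R, 255-G, 255-B)
R: 255-212 = 43
G: 255-127 = 128
B: 255-208 = 47
= RGB(43, 128, 47)


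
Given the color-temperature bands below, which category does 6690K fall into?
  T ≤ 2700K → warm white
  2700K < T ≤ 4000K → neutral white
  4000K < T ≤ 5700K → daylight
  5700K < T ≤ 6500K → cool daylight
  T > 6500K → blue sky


Temperature: 6690K
6690K > 6500K → blue sky
Classification: blue sky


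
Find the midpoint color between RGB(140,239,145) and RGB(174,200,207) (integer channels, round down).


Midpoint: each channel = ⌊(C₁+C₂)/2⌋
R: ⌊(140+174)/2⌋ = 157
G: ⌊(239+200)/2⌋ = 219
B: ⌊(145+207)/2⌋ = 176
= RGB(157, 219, 176)


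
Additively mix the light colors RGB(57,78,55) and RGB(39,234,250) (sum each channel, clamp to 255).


Additive: each channel = min(255, C₁+C₂)
R: 57+39 = 96 → 96
G: 78+234 = 312 → 255
B: 55+250 = 305 → 255
= RGB(96, 255, 255)


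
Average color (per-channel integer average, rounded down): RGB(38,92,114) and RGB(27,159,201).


Midpoint: each channel = ⌊(C₁+C₂)/2⌋
R: ⌊(38+27)/2⌋ = 32
G: ⌊(92+159)/2⌋ = 125
B: ⌊(114+201)/2⌋ = 157
= RGB(32, 125, 157)


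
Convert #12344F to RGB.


12 → 18 (R)
34 → 52 (G)
4F → 79 (B)
= RGB(18, 52, 79)


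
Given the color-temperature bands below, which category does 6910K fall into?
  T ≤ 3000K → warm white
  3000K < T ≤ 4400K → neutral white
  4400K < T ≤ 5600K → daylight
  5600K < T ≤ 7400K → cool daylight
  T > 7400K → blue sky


Temperature: 6910K
5600K < 6910K ≤ 7400K → cool daylight
Classification: cool daylight


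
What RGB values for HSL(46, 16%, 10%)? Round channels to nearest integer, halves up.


H=46°, S=0.16, L=0.10
C = (1-|2L-1|)×S = (1-|-0.80|)×0.16 = 0.032
H' = H/60 = 46/60 ≈ 0.7667; X = C×(1-|H' mod 2 - 1|) ≈ 0.0245
m = L - C/2 = 0.10 - 0.016 = 0.084
Sector ⌊H'⌋ = 0 → (R',G',B') = (0.032, ≈0.0245, 0.0)
RGB = ((R'+m)×255, (G'+m)×255, (B'+m)×255) = (29.58, 27.676, 21.42)
Round half up → RGB(30, 28, 21)


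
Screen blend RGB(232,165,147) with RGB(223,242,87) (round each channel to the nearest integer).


Screen: C = 255 - (255-A)×(255-B)/255, rounded to nearest integer
R: 255 - (255-232)×(255-223)/255 = 255 - 736/255 ≈ 255 - 2.886 = 252.114 → 252
G: 255 - (255-165)×(255-242)/255 = 255 - 1170/255 ≈ 255 - 4.588 = 250.412 → 250
B: 255 - (255-147)×(255-87)/255 = 255 - 18144/255 ≈ 255 - 71.153 = 183.847 → 184
= RGB(252, 250, 184)


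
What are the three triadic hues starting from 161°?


Triadic: equally spaced at 120° intervals
H1 = 161°
H2 = (161 + 120) mod 360 = 281°
H3 = (161 + 240) mod 360 = 41°
Triadic = 161°, 281°, 41°
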